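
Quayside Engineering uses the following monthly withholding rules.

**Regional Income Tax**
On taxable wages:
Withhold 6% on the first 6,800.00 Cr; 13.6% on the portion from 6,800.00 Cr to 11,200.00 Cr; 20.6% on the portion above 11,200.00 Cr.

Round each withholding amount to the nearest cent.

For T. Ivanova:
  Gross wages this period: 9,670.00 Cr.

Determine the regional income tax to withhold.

798.32 Cr

Regional Income Tax: taxable = 9,670.00 Cr
  408.00 Cr + 13.6% × (9,670.00 Cr − 6,800.00 Cr) = 408.00 Cr + 13.6% × 2,870.00 Cr = 798.32 Cr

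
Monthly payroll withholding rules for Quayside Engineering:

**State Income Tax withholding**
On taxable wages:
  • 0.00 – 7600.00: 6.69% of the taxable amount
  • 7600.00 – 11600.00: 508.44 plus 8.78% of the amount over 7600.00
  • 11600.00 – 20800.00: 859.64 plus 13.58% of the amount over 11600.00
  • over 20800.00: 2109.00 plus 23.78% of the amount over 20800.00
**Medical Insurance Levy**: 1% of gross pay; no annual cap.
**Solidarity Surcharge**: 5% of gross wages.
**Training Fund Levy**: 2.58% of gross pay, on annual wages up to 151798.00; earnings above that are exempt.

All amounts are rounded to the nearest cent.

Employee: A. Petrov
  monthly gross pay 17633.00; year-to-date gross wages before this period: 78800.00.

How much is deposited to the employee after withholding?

14441.17

State Income Tax: taxable = 17633.00
  859.64 + 13.58% × (17633.00 − 11600.00) = 859.64 + 13.58% × 6033.00 = 1678.92
Medical Insurance Levy: 1% × 17633.00 = 176.33
Solidarity Surcharge: 5% × 17633.00 = 881.65
Training Fund Levy: 2.58% × 17633.00 = 454.93
Total withheld: 1678.92 + 176.33 + 881.65 + 454.93 = 3191.83
Net pay: 17633.00 − 3191.83 = 14441.17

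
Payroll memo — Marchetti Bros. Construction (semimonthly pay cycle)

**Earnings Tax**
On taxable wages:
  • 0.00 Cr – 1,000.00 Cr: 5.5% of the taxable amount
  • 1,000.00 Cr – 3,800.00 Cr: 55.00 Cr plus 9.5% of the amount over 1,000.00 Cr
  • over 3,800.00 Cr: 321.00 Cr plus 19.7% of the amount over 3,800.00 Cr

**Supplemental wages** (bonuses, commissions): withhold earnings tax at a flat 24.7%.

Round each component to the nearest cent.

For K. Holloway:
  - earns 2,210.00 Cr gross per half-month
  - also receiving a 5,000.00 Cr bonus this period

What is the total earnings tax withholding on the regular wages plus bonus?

1,404.95 Cr

Earnings Tax: taxable = 2,210.00 Cr
  55.00 Cr + 9.5% × (2,210.00 Cr − 1,000.00 Cr) = 55.00 Cr + 9.5% × 1,210.00 Cr = 169.95 Cr
Supplemental (24.7% flat on bonus): 24.7% × 5,000.00 Cr = 1,235.00 Cr
Total earnings tax: 169.95 Cr + 1,235.00 Cr = 1,404.95 Cr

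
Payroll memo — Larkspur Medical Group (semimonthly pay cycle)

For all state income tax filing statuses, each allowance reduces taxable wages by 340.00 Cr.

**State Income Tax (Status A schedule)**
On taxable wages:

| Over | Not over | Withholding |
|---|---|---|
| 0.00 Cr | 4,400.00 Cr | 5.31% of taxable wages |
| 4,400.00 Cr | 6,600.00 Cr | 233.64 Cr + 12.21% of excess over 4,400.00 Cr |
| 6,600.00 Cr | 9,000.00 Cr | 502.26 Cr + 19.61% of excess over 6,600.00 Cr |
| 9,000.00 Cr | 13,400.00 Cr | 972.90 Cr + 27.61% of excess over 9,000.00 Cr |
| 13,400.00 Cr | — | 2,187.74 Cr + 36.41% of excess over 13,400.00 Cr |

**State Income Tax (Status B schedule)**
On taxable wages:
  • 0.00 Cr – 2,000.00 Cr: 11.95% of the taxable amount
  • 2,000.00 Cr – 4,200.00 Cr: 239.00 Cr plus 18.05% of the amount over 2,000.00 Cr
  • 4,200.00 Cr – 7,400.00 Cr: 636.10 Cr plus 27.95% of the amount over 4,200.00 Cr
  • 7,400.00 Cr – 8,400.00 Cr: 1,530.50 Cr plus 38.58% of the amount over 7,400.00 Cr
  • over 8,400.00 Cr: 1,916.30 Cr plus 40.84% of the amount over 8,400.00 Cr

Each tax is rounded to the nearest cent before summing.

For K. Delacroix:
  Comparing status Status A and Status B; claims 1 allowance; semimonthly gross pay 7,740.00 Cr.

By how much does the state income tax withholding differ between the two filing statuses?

871.36 Cr

State Income Tax (Status A): taxable = 7,740.00 Cr − 1×340.00 Cr = 7,400.00 Cr
  502.26 Cr + 19.61% × (7,400.00 Cr − 6,600.00 Cr) = 502.26 Cr + 19.61% × 800.00 Cr = 659.14 Cr
State Income Tax (Status B): taxable = 7,740.00 Cr − 1×340.00 Cr = 7,400.00 Cr
  636.10 Cr + 27.95% × (7,400.00 Cr − 4,200.00 Cr) = 636.10 Cr + 27.95% × 3,200.00 Cr = 1,530.50 Cr
Difference: |659.14 Cr − 1,530.50 Cr| = 871.36 Cr (higher under Status B)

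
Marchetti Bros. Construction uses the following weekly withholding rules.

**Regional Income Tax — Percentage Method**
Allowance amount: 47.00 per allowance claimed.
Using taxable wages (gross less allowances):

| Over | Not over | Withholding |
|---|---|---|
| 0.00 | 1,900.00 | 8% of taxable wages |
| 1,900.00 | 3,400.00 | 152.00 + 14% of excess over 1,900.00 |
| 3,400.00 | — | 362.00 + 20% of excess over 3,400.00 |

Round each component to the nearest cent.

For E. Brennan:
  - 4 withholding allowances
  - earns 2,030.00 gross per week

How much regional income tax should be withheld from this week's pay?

147.36

Regional Income Tax: taxable = 2,030.00 − 4×47.00 = 1,842.00
  8% × 1,842.00 = 147.36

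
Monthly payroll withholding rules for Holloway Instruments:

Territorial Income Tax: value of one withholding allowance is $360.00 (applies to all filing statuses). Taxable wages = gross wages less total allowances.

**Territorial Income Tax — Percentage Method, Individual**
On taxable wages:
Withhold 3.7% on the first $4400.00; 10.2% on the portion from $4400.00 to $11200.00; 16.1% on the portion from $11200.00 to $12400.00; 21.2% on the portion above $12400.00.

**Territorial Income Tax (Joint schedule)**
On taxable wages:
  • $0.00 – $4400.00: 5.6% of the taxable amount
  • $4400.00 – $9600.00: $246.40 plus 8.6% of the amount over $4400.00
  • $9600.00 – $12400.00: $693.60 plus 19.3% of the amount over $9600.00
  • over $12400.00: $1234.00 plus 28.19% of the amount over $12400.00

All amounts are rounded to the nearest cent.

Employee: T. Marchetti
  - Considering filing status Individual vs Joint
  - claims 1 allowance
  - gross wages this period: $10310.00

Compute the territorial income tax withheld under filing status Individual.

Territorial Income Tax (Individual): taxable = $10310.00 − 1×$360.00 = $9950.00
  $162.80 + 10.2% × ($9950.00 − $4400.00) = $162.80 + 10.2% × $5550.00 = $728.90

$728.90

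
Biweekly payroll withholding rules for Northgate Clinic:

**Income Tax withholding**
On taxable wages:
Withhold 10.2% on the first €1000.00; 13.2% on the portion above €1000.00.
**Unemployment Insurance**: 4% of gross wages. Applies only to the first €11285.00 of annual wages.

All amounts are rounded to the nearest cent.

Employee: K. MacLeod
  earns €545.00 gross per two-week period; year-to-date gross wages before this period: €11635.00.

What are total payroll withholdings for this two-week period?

€55.59

Income Tax: taxable = €545.00
  10.2% × €545.00 = €55.59
Unemployment Insurance: YTD €11635.00 ≥ cap €11285.00 → €0.00
Total: €55.59 + €0.00 = €55.59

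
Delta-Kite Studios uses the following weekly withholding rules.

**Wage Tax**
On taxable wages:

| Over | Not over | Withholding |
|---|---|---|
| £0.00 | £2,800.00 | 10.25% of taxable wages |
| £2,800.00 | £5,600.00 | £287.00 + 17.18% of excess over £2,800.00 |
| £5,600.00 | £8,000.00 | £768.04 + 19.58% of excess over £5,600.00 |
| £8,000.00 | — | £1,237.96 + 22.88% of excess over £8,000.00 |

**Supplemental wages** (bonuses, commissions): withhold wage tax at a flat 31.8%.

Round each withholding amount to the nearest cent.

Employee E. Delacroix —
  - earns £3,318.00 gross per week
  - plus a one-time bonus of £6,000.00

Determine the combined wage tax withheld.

Wage Tax: taxable = £3,318.00
  £287.00 + 17.18% × (£3,318.00 − £2,800.00) = £287.00 + 17.18% × £518.00 = £375.99
Supplemental (31.8% flat on bonus): 31.8% × £6,000.00 = £1,908.00
Total wage tax: £375.99 + £1,908.00 = £2,283.99

£2,283.99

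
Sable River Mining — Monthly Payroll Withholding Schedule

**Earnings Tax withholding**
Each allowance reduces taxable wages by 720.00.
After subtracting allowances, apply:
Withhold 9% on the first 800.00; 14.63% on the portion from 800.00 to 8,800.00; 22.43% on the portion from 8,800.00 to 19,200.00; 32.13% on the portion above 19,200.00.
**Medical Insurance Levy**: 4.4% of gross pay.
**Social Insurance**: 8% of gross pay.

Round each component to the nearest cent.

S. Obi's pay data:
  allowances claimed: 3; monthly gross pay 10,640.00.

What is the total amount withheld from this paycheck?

Earnings Tax: taxable = 10,640.00 − 3×720.00 = 8,480.00
  72.00 + 14.63% × (8,480.00 − 800.00) = 72.00 + 14.63% × 7,680.00 = 1,195.58
Medical Insurance Levy: 4.4% × 10,640.00 = 468.16
Social Insurance: 8% × 10,640.00 = 851.20
Total: 1,195.58 + 468.16 + 851.20 = 2,514.94

2,514.94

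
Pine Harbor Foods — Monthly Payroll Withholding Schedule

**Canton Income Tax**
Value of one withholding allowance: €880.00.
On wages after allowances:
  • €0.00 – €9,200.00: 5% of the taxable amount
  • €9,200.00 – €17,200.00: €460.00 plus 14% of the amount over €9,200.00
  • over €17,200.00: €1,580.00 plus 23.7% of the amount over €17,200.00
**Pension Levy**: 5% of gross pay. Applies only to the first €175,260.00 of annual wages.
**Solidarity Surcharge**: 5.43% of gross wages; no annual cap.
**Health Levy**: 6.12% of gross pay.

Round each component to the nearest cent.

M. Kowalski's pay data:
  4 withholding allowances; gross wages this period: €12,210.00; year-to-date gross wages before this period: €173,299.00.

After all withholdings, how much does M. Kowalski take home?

Canton Income Tax: taxable = €12,210.00 − 4×€880.00 = €8,690.00
  5% × €8,690.00 = €434.50
Pension Levy: cap €175,260.00 − YTD €173,299.00 = €1,961.00 subject; 5% × €1,961.00 = €98.05
Solidarity Surcharge: 5.43% × €12,210.00 = €663.00
Health Levy: 6.12% × €12,210.00 = €747.25
Total withheld: €434.50 + €98.05 + €663.00 + €747.25 = €1,942.80
Net pay: €12,210.00 − €1,942.80 = €10,267.20

€10,267.20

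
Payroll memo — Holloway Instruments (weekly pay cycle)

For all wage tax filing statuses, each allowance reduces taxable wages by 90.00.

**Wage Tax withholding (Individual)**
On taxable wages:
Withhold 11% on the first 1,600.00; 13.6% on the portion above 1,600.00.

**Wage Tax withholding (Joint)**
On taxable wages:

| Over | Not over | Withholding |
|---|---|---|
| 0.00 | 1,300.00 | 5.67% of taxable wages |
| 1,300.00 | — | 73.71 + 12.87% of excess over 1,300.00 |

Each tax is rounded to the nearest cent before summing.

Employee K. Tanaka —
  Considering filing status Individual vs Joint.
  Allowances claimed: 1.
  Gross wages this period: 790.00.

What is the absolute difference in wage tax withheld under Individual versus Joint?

37.31

Wage Tax (Individual): taxable = 790.00 − 1×90.00 = 700.00
  11% × 700.00 = 77.00
Wage Tax (Joint): taxable = 790.00 − 1×90.00 = 700.00
  5.67% × 700.00 = 39.69
Difference: |77.00 − 39.69| = 37.31 (higher under Individual)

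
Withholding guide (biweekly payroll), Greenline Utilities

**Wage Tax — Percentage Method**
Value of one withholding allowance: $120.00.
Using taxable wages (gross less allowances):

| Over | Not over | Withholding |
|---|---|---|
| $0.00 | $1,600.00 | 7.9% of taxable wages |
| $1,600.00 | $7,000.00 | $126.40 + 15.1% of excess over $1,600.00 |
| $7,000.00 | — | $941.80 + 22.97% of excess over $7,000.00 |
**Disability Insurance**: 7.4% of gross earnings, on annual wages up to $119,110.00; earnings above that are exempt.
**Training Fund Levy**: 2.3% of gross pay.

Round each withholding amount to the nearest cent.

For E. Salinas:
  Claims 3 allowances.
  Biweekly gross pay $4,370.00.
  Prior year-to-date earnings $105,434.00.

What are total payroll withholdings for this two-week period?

Wage Tax: taxable = $4,370.00 − 3×$120.00 = $4,010.00
  $126.40 + 15.1% × ($4,010.00 − $1,600.00) = $126.40 + 15.1% × $2,410.00 = $490.31
Disability Insurance: 7.4% × $4,370.00 = $323.38
Training Fund Levy: 2.3% × $4,370.00 = $100.51
Total: $490.31 + $323.38 + $100.51 = $914.20

$914.20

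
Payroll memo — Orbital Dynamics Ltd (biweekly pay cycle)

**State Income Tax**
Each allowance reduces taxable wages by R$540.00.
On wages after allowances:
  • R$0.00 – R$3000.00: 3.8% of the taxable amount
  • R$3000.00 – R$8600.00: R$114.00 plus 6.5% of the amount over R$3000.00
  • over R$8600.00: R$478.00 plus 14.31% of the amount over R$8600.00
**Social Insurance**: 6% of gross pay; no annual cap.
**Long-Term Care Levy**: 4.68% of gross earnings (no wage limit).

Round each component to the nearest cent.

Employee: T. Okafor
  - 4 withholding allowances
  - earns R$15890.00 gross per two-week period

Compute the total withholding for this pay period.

R$2909.15

State Income Tax: taxable = R$15890.00 − 4×R$540.00 = R$13730.00
  R$478.00 + 14.31% × (R$13730.00 − R$8600.00) = R$478.00 + 14.31% × R$5130.00 = R$1212.10
Social Insurance: 6% × R$15890.00 = R$953.40
Long-Term Care Levy: 4.68% × R$15890.00 = R$743.65
Total: R$1212.10 + R$953.40 + R$743.65 = R$2909.15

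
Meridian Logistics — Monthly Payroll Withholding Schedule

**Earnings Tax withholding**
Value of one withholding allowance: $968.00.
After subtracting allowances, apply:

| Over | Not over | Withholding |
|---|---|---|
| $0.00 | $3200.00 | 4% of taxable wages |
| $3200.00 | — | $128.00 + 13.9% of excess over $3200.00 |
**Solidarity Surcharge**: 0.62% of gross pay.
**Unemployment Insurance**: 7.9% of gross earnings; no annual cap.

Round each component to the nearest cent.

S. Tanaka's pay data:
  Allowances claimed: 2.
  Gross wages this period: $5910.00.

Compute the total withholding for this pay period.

Earnings Tax: taxable = $5910.00 − 2×$968.00 = $3974.00
  $128.00 + 13.9% × ($3974.00 − $3200.00) = $128.00 + 13.9% × $774.00 = $235.59
Solidarity Surcharge: 0.62% × $5910.00 = $36.64
Unemployment Insurance: 7.9% × $5910.00 = $466.89
Total: $235.59 + $36.64 + $466.89 = $739.12

$739.12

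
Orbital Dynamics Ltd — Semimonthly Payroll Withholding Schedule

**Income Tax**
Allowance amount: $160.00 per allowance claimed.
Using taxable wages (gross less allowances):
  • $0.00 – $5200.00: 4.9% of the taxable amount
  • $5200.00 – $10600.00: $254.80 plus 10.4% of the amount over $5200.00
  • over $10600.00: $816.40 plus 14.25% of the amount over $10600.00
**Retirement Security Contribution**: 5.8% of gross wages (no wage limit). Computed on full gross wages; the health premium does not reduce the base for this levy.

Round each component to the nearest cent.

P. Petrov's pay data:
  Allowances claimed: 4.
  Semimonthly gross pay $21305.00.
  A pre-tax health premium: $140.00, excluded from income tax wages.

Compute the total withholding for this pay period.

Income Tax: taxable = $21305.00 − $140.00 − 4×$160.00 = $20525.00
  $816.40 + 14.25% × ($20525.00 − $10600.00) = $816.40 + 14.25% × $9925.00 = $2230.71
Retirement Security Contribution: 5.8% × $21305.00 = $1235.69
Total: $2230.71 + $1235.69 = $3466.40

$3466.40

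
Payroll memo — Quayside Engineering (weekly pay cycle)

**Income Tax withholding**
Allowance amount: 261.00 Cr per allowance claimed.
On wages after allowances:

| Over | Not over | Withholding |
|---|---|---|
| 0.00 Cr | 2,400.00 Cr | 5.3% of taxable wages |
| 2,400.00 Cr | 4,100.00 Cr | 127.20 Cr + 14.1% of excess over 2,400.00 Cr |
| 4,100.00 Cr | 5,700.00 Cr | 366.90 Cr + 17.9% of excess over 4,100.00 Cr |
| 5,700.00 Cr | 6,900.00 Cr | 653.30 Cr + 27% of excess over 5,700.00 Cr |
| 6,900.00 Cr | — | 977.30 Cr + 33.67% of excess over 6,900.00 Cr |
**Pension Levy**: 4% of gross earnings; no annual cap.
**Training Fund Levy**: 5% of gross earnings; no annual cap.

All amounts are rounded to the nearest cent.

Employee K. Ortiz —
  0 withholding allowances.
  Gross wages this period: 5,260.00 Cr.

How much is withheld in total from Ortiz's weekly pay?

1,047.94 Cr

Income Tax: taxable = 5,260.00 Cr
  366.90 Cr + 17.9% × (5,260.00 Cr − 4,100.00 Cr) = 366.90 Cr + 17.9% × 1,160.00 Cr = 574.54 Cr
Pension Levy: 4% × 5,260.00 Cr = 210.40 Cr
Training Fund Levy: 5% × 5,260.00 Cr = 263.00 Cr
Total: 574.54 Cr + 210.40 Cr + 263.00 Cr = 1,047.94 Cr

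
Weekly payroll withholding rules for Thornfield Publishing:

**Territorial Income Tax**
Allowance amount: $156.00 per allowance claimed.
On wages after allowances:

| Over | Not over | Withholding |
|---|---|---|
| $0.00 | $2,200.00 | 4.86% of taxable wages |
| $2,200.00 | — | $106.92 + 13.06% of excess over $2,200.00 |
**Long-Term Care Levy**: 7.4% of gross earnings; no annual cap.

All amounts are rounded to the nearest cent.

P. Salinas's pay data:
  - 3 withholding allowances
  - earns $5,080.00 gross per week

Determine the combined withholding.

$797.85

Territorial Income Tax: taxable = $5,080.00 − 3×$156.00 = $4,612.00
  $106.92 + 13.06% × ($4,612.00 − $2,200.00) = $106.92 + 13.06% × $2,412.00 = $421.93
Long-Term Care Levy: 7.4% × $5,080.00 = $375.92
Total: $421.93 + $375.92 = $797.85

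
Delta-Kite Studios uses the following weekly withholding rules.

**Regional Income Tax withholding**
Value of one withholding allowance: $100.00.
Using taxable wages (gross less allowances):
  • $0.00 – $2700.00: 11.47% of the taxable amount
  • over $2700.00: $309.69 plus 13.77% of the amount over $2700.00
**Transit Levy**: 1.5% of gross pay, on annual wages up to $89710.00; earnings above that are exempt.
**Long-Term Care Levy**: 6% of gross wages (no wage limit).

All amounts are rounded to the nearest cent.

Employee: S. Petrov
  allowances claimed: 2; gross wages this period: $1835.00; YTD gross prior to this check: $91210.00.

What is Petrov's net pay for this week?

Regional Income Tax: taxable = $1835.00 − 2×$100.00 = $1635.00
  11.47% × $1635.00 = $187.53
Transit Levy: YTD $91210.00 ≥ cap $89710.00 → $0.00
Long-Term Care Levy: 6% × $1835.00 = $110.10
Total withheld: $187.53 + $0.00 + $110.10 = $297.63
Net pay: $1835.00 − $297.63 = $1537.37

$1537.37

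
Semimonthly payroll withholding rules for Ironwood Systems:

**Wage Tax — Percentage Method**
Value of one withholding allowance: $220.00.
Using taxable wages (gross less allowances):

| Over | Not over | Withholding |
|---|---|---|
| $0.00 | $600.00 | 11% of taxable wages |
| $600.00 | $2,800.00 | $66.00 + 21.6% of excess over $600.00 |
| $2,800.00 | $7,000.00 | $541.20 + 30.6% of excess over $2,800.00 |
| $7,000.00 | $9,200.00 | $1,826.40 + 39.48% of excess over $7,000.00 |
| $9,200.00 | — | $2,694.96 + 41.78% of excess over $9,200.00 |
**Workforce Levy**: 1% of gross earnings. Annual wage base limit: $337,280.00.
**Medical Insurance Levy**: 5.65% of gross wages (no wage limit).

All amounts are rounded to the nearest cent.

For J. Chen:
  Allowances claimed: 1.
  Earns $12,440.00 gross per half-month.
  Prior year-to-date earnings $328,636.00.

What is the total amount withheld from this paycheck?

$4,746.02

Wage Tax: taxable = $12,440.00 − 1×$220.00 = $12,220.00
  $2,694.96 + 41.78% × ($12,220.00 − $9,200.00) = $2,694.96 + 41.78% × $3,020.00 = $3,956.72
Workforce Levy: cap $337,280.00 − YTD $328,636.00 = $8,644.00 subject; 1% × $8,644.00 = $86.44
Medical Insurance Levy: 5.65% × $12,440.00 = $702.86
Total: $3,956.72 + $86.44 + $702.86 = $4,746.02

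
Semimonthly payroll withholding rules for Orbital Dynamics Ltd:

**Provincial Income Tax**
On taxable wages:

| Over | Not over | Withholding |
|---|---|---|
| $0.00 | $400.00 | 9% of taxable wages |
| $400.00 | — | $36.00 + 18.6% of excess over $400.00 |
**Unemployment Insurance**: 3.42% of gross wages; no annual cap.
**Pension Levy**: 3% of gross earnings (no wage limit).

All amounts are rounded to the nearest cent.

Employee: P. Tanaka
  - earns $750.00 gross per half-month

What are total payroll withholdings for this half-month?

Provincial Income Tax: taxable = $750.00
  $36.00 + 18.6% × ($750.00 − $400.00) = $36.00 + 18.6% × $350.00 = $101.10
Unemployment Insurance: 3.42% × $750.00 = $25.65
Pension Levy: 3% × $750.00 = $22.50
Total: $101.10 + $25.65 + $22.50 = $149.25

$149.25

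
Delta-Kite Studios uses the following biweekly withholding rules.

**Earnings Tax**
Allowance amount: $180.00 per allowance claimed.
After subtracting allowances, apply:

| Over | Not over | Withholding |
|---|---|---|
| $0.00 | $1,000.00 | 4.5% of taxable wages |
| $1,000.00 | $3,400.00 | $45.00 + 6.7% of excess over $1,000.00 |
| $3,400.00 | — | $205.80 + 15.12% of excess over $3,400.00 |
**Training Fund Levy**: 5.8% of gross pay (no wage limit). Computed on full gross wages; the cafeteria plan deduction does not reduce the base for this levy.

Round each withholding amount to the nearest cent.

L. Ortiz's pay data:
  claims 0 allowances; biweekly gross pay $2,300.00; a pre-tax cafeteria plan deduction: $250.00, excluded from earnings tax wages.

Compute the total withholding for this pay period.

Earnings Tax: taxable = $2,300.00 − $250.00 = $2,050.00
  $45.00 + 6.7% × ($2,050.00 − $1,000.00) = $45.00 + 6.7% × $1,050.00 = $115.35
Training Fund Levy: 5.8% × $2,300.00 = $133.40
Total: $115.35 + $133.40 = $248.75

$248.75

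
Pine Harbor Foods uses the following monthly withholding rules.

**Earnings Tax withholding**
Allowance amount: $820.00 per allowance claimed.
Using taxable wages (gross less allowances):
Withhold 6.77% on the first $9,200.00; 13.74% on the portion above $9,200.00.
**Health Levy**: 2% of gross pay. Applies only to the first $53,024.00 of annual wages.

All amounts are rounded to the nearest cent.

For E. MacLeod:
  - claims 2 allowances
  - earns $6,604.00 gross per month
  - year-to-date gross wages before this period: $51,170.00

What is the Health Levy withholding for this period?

$37.08

Health Levy: cap $53,024.00 − YTD $51,170.00 = $1,854.00 subject; 2% × $1,854.00 = $37.08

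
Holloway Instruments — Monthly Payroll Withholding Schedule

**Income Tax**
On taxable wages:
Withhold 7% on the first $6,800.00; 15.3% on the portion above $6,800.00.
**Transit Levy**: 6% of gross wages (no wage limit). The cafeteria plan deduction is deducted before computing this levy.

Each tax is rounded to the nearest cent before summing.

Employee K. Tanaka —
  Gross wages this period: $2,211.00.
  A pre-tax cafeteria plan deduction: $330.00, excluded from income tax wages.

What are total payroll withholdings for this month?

Income Tax: taxable = $2,211.00 − $330.00 = $1,881.00
  7% × $1,881.00 = $131.67
Transit Levy: 6% × $1,881.00 = $112.86
Total: $131.67 + $112.86 = $244.53

$244.53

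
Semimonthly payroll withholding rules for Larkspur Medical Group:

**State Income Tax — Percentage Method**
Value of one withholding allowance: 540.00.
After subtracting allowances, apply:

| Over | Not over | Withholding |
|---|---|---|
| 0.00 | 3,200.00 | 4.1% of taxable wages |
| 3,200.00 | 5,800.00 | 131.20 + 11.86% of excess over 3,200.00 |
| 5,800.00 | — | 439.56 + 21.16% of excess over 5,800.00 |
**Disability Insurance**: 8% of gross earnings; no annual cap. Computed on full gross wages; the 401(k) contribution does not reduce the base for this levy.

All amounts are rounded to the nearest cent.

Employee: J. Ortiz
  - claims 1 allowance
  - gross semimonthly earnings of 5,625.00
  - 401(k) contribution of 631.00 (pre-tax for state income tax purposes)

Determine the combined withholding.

State Income Tax: taxable = 5,625.00 − 631.00 − 1×540.00 = 4,454.00
  131.20 + 11.86% × (4,454.00 − 3,200.00) = 131.20 + 11.86% × 1,254.00 = 279.92
Disability Insurance: 8% × 5,625.00 = 450.00
Total: 279.92 + 450.00 = 729.92

729.92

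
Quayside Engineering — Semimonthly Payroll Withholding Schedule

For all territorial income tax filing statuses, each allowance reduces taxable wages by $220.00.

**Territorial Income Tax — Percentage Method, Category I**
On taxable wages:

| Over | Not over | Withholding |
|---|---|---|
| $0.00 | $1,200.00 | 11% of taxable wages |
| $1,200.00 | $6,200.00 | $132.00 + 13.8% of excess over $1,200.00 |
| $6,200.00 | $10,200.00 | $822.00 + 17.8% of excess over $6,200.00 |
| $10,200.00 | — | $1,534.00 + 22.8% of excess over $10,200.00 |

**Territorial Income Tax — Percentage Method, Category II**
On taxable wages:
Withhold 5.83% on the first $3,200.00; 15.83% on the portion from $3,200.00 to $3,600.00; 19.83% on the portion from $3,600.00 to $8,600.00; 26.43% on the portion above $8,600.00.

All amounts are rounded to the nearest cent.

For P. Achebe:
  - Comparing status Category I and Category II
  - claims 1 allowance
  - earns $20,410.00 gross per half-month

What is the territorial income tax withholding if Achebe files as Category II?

Territorial Income Tax (Category II): taxable = $20,410.00 − 1×$220.00 = $20,190.00
  $1,241.38 + 26.43% × ($20,190.00 − $8,600.00) = $1,241.38 + 26.43% × $11,590.00 = $4,304.62

$4,304.62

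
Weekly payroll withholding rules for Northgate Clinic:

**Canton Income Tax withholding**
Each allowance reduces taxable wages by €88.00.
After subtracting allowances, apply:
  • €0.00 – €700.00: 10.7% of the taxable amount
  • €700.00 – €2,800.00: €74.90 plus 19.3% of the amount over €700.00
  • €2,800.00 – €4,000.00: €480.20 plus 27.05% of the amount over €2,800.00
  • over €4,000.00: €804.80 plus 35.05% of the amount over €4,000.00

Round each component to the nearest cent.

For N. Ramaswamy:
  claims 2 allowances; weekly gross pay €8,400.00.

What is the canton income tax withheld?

€2,285.31

Canton Income Tax: taxable = €8,400.00 − 2×€88.00 = €8,224.00
  €804.80 + 35.05% × (€8,224.00 − €4,000.00) = €804.80 + 35.05% × €4,224.00 = €2,285.31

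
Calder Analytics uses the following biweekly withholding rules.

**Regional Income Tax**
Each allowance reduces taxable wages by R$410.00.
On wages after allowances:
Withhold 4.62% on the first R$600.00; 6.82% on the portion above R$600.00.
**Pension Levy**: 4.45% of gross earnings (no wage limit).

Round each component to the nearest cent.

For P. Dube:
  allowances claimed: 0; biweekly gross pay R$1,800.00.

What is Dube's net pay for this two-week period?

R$1,610.34

Regional Income Tax: taxable = R$1,800.00
  R$27.72 + 6.82% × (R$1,800.00 − R$600.00) = R$27.72 + 6.82% × R$1,200.00 = R$109.56
Pension Levy: 4.45% × R$1,800.00 = R$80.10
Total withheld: R$109.56 + R$80.10 = R$189.66
Net pay: R$1,800.00 − R$189.66 = R$1,610.34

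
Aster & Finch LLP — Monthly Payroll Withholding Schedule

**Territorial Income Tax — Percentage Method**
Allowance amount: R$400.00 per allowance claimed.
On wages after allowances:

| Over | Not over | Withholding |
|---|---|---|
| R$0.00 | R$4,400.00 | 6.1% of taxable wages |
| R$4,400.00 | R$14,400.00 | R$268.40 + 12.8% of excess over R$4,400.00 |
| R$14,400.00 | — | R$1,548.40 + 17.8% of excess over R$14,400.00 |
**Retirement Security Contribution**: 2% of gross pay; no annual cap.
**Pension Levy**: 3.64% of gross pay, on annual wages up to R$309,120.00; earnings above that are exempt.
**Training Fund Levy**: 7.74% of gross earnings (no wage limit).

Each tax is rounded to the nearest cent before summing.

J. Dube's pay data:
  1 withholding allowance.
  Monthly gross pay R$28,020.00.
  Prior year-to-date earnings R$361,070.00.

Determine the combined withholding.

R$6,630.71

Territorial Income Tax: taxable = R$28,020.00 − 1×R$400.00 = R$27,620.00
  R$1,548.40 + 17.8% × (R$27,620.00 − R$14,400.00) = R$1,548.40 + 17.8% × R$13,220.00 = R$3,901.56
Retirement Security Contribution: 2% × R$28,020.00 = R$560.40
Pension Levy: YTD R$361,070.00 ≥ cap R$309,120.00 → R$0.00
Training Fund Levy: 7.74% × R$28,020.00 = R$2,168.75
Total: R$3,901.56 + R$560.40 + R$0.00 + R$2,168.75 = R$6,630.71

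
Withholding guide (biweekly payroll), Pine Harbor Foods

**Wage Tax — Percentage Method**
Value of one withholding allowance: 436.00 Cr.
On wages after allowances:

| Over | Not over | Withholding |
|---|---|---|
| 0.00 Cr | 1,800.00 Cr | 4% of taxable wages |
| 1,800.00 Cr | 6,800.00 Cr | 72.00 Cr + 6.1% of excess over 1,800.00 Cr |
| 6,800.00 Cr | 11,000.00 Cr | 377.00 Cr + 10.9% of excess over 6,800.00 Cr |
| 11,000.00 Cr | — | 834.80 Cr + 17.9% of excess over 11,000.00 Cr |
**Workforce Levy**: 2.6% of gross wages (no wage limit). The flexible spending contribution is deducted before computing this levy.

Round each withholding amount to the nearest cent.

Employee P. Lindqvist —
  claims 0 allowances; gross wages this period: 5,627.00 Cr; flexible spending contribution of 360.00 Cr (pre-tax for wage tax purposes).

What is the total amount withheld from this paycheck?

420.43 Cr

Wage Tax: taxable = 5,627.00 Cr − 360.00 Cr = 5,267.00 Cr
  72.00 Cr + 6.1% × (5,267.00 Cr − 1,800.00 Cr) = 72.00 Cr + 6.1% × 3,467.00 Cr = 283.49 Cr
Workforce Levy: 2.6% × 5,267.00 Cr = 136.94 Cr
Total: 283.49 Cr + 136.94 Cr = 420.43 Cr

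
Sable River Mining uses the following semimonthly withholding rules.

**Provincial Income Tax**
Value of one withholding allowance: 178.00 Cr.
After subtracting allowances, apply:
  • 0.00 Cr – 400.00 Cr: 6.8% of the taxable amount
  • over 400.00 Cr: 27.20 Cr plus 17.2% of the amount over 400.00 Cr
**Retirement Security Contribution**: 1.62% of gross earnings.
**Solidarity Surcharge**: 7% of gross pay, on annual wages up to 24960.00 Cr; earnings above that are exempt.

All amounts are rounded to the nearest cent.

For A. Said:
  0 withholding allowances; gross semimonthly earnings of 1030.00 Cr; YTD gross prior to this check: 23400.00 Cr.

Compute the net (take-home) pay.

Provincial Income Tax: taxable = 1030.00 Cr
  27.20 Cr + 17.2% × (1030.00 Cr − 400.00 Cr) = 27.20 Cr + 17.2% × 630.00 Cr = 135.56 Cr
Retirement Security Contribution: 1.62% × 1030.00 Cr = 16.69 Cr
Solidarity Surcharge: 7% × 1030.00 Cr = 72.10 Cr
Total withheld: 135.56 Cr + 16.69 Cr + 72.10 Cr = 224.35 Cr
Net pay: 1030.00 Cr − 224.35 Cr = 805.65 Cr

805.65 Cr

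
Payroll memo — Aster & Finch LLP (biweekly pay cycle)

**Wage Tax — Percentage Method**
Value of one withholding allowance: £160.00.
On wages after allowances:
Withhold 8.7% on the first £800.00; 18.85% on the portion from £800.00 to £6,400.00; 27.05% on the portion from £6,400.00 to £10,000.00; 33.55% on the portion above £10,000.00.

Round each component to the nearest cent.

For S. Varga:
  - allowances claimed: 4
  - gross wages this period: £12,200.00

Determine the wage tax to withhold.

Wage Tax: taxable = £12,200.00 − 4×£160.00 = £11,560.00
  £2,099.00 + 33.55% × (£11,560.00 − £10,000.00) = £2,099.00 + 33.55% × £1,560.00 = £2,622.38

£2,622.38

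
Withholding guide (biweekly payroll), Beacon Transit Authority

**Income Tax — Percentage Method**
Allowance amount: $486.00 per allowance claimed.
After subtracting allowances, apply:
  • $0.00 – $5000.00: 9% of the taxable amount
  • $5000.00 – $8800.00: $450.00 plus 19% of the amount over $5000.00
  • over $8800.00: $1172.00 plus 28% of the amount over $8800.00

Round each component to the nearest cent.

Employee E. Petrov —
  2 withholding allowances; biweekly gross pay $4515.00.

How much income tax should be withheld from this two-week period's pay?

Income Tax: taxable = $4515.00 − 2×$486.00 = $3543.00
  9% × $3543.00 = $318.87

$318.87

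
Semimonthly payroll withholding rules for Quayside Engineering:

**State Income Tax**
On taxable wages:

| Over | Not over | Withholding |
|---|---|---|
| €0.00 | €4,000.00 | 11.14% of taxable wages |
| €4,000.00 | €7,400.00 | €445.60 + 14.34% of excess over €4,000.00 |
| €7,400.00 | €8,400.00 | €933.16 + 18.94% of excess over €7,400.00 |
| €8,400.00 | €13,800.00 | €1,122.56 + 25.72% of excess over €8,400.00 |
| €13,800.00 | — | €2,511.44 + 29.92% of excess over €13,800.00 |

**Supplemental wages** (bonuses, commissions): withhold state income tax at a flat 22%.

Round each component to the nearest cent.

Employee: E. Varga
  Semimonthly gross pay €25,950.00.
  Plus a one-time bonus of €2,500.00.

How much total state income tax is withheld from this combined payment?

€6,696.72

State Income Tax: taxable = €25,950.00
  €2,511.44 + 29.92% × (€25,950.00 − €13,800.00) = €2,511.44 + 29.92% × €12,150.00 = €6,146.72
Supplemental (22% flat on bonus): 22% × €2,500.00 = €550.00
Total state income tax: €6,146.72 + €550.00 = €6,696.72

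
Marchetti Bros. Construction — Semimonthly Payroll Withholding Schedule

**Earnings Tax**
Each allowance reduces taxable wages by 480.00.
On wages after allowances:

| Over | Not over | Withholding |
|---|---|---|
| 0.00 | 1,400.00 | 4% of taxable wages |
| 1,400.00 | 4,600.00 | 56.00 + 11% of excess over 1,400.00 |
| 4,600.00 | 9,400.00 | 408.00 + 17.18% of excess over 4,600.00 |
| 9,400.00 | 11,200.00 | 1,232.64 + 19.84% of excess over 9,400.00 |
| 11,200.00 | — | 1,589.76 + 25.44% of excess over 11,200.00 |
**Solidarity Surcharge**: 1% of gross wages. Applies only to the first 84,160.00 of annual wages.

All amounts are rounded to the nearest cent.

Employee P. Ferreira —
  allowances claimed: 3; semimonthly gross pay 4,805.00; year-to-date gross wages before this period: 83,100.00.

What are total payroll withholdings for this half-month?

Earnings Tax: taxable = 4,805.00 − 3×480.00 = 3,365.00
  56.00 + 11% × (3,365.00 − 1,400.00) = 56.00 + 11% × 1,965.00 = 272.15
Solidarity Surcharge: cap 84,160.00 − YTD 83,100.00 = 1,060.00 subject; 1% × 1,060.00 = 10.60
Total: 272.15 + 10.60 = 282.75

282.75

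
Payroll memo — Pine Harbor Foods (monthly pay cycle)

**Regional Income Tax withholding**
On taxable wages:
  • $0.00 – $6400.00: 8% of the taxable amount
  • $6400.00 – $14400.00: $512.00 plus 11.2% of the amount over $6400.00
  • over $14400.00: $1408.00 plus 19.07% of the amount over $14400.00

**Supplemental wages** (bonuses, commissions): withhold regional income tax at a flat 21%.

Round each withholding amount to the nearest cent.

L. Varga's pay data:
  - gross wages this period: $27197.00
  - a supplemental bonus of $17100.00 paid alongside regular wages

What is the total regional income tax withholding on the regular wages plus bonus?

Regional Income Tax: taxable = $27197.00
  $1408.00 + 19.07% × ($27197.00 − $14400.00) = $1408.00 + 19.07% × $12797.00 = $3848.39
Supplemental (21% flat on bonus): 21% × $17100.00 = $3591.00
Total regional income tax: $3848.39 + $3591.00 = $7439.39

$7439.39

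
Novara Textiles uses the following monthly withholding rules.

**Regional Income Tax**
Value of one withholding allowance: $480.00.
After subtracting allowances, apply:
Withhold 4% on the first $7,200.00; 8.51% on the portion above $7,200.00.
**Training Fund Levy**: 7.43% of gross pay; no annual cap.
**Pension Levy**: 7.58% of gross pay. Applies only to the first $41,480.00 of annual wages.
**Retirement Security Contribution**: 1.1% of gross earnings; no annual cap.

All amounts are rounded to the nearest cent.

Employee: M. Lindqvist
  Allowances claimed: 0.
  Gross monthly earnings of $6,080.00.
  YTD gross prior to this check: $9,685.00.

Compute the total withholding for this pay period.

Regional Income Tax: taxable = $6,080.00
  4% × $6,080.00 = $243.20
Training Fund Levy: 7.43% × $6,080.00 = $451.74
Pension Levy: 7.58% × $6,080.00 = $460.86
Retirement Security Contribution: 1.1% × $6,080.00 = $66.88
Total: $243.20 + $451.74 + $460.86 + $66.88 = $1,222.68

$1,222.68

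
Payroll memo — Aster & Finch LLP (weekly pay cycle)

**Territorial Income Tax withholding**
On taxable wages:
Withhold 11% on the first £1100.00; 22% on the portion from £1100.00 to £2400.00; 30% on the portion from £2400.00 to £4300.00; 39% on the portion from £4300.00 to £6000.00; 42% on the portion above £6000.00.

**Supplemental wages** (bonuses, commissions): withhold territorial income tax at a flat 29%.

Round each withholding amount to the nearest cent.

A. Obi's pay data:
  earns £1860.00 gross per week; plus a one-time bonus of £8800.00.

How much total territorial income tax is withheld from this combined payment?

Territorial Income Tax: taxable = £1860.00
  £121.00 + 22% × (£1860.00 − £1100.00) = £121.00 + 22% × £760.00 = £288.20
Supplemental (29% flat on bonus): 29% × £8800.00 = £2552.00
Total territorial income tax: £288.20 + £2552.00 = £2840.20

£2840.20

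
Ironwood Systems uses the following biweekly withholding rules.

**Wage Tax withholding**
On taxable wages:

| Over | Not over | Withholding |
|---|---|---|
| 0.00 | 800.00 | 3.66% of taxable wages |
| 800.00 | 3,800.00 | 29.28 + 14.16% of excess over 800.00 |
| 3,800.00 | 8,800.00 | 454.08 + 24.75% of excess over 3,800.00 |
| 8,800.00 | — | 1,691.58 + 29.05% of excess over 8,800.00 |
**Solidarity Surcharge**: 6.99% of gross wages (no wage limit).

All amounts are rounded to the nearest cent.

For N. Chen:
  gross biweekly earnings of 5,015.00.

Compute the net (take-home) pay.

Wage Tax: taxable = 5,015.00
  454.08 + 24.75% × (5,015.00 − 3,800.00) = 454.08 + 24.75% × 1,215.00 = 754.79
Solidarity Surcharge: 6.99% × 5,015.00 = 350.55
Total withheld: 754.79 + 350.55 = 1,105.34
Net pay: 5,015.00 − 1,105.34 = 3,909.66

3,909.66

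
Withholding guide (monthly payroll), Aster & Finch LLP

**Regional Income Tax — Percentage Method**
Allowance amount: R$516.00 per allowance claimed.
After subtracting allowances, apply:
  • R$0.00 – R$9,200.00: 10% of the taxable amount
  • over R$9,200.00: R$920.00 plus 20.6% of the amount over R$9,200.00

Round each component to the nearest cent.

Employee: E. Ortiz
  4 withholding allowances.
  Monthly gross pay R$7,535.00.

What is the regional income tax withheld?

R$547.10

Regional Income Tax: taxable = R$7,535.00 − 4×R$516.00 = R$5,471.00
  10% × R$5,471.00 = R$547.10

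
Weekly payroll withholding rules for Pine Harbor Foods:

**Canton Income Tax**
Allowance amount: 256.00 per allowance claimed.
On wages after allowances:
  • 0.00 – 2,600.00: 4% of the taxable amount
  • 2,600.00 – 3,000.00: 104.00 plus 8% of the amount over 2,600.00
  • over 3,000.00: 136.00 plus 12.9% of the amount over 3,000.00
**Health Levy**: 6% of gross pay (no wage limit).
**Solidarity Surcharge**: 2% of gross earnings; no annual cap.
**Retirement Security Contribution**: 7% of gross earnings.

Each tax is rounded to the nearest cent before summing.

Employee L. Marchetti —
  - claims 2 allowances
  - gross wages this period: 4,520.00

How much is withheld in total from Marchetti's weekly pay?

Canton Income Tax: taxable = 4,520.00 − 2×256.00 = 4,008.00
  136.00 + 12.9% × (4,008.00 − 3,000.00) = 136.00 + 12.9% × 1,008.00 = 266.03
Health Levy: 6% × 4,520.00 = 271.20
Solidarity Surcharge: 2% × 4,520.00 = 90.40
Retirement Security Contribution: 7% × 4,520.00 = 316.40
Total: 266.03 + 271.20 + 90.40 + 316.40 = 944.03

944.03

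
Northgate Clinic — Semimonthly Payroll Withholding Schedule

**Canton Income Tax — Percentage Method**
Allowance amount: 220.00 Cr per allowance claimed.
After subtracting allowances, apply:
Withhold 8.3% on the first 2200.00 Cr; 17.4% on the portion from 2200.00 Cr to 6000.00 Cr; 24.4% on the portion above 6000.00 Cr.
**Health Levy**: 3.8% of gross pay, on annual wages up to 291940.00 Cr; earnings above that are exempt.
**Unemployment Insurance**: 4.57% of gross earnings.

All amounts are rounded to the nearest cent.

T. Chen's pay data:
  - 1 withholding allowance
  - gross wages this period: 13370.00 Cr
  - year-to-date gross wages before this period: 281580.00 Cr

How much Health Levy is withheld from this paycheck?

393.68 Cr

Health Levy: cap 291940.00 Cr − YTD 281580.00 Cr = 10360.00 Cr subject; 3.8% × 10360.00 Cr = 393.68 Cr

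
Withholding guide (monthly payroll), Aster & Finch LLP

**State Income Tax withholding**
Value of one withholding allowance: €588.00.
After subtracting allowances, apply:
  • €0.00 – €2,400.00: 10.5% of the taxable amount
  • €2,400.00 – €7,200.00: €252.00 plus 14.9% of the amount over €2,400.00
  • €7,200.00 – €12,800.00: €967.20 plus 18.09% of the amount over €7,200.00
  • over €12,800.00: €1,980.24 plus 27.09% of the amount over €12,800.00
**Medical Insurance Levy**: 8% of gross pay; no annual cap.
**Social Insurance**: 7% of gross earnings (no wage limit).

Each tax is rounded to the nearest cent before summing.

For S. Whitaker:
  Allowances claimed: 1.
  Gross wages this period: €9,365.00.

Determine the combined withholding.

State Income Tax: taxable = €9,365.00 − 1×€588.00 = €8,777.00
  €967.20 + 18.09% × (€8,777.00 − €7,200.00) = €967.20 + 18.09% × €1,577.00 = €1,252.48
Medical Insurance Levy: 8% × €9,365.00 = €749.20
Social Insurance: 7% × €9,365.00 = €655.55
Total: €1,252.48 + €749.20 + €655.55 = €2,657.23

€2,657.23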